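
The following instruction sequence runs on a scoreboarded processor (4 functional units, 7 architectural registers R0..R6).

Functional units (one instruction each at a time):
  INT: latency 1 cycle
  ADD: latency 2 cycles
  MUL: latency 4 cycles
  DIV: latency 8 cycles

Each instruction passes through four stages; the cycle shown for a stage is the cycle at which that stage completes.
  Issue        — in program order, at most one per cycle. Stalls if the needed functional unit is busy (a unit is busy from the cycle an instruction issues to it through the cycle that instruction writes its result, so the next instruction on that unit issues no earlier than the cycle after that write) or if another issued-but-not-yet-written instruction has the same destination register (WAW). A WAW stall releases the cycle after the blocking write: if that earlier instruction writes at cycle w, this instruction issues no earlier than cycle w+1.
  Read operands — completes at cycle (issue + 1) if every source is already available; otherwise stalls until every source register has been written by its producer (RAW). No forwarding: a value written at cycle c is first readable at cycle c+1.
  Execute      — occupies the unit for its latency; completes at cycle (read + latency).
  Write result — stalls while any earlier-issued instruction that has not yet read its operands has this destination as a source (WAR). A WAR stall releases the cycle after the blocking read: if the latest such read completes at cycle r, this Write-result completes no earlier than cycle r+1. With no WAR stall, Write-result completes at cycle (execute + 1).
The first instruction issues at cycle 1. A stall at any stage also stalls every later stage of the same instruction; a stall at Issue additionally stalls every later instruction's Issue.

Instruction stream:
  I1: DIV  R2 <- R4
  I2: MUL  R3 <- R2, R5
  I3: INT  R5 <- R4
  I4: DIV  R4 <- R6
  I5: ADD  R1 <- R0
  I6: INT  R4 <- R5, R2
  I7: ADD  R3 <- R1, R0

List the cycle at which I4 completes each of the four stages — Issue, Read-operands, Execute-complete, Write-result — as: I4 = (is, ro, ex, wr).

c1: I1 issues→DIV
c2: I1 reads, I2 issues→MUL
c3: I3 issues→INT
c4: I3 reads
c5: I3 exec-done
c10: I1 exec-done
c11: I1 writes R2
c12: I2 reads, I4 issues→DIV
c13: I3 writes R5, I4 reads, I5 issues→ADD
c14: I5 reads
c16: I2 exec-done, I5 exec-done
c17: I2 writes R3, I5 writes R1
c21: I4 exec-done
c22: I4 writes R4
c23: I6 issues→INT
c24: I6 reads, I7 issues→ADD
c25: I6 exec-done, I7 reads
c26: I6 writes R4
c27: I7 exec-done
c28: I7 writes R3

I4 = (12, 13, 21, 22)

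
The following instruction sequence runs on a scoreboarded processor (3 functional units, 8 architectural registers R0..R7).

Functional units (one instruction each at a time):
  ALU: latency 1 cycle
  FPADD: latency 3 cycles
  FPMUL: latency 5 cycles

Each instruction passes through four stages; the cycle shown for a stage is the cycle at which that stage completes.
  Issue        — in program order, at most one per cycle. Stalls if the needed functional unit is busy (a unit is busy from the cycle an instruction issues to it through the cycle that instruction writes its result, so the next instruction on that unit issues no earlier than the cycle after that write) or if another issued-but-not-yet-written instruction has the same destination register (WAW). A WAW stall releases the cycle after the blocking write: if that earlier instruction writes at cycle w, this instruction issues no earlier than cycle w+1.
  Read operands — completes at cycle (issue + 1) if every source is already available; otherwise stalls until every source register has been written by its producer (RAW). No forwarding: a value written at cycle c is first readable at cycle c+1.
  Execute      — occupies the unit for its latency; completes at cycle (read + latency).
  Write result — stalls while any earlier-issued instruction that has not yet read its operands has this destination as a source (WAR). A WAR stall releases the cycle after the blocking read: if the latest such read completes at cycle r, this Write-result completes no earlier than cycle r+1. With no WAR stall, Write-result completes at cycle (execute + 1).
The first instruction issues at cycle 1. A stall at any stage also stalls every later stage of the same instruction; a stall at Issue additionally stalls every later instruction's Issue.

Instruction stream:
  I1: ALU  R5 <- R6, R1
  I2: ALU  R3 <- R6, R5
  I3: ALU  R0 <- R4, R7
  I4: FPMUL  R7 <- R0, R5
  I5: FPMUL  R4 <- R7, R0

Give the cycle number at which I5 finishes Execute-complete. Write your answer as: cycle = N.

cycle = 26

cycle 1: I1→ALU
cycle 2: I1 RO
cycle 3: I1 EX
cycle 4: I1 WR R5
cycle 5: I2→ALU
cycle 6: I2 RO
cycle 7: I2 EX
cycle 8: I2 WR R3
cycle 9: I3→ALU
cycle 10: I3 RO; I4→FPMUL
cycle 11: I3 EX
cycle 12: I3 WR R0
cycle 13: I4 RO
cycle 18: I4 EX
cycle 19: I4 WR R7
cycle 20: I5→FPMUL
cycle 21: I5 RO
cycle 26: I5 EX
cycle 27: I5 WR R4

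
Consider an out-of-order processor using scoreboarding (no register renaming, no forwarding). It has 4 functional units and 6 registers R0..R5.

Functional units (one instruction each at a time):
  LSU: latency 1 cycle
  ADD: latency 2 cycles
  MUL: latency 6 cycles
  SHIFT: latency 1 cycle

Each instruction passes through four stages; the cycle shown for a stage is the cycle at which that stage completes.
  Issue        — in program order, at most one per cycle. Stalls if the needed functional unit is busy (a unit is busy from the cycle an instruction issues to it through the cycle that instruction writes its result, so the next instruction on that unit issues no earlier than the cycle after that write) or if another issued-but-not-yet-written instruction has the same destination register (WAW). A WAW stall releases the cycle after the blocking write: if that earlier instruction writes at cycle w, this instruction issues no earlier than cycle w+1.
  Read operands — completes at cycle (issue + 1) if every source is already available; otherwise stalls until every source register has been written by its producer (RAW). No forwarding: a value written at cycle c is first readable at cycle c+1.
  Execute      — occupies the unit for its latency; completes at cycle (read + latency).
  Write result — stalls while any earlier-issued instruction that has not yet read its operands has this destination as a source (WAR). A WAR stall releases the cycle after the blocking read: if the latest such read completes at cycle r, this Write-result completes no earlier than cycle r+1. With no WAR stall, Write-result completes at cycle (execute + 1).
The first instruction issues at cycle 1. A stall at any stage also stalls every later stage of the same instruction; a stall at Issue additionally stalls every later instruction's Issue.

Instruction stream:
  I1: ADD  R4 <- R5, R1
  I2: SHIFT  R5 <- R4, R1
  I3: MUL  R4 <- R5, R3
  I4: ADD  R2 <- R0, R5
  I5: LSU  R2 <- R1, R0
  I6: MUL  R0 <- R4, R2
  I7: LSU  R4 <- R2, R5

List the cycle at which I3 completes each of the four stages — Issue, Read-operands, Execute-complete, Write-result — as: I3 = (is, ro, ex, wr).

[I1] 1/2/4/5
[I2] 2/6/7/8  (RAW R4: wait I1 write@5)
[I3] 6/9/15/16  (WAW R4: wait I1 write@5; RAW R5: wait I2 write@8)
[I4] 7/9/11/12  (RAW R5: wait I2 write@8)
[I5] 13/14/15/16  (WAW R2: wait I4 write@12)
[I6] 17/18/24/25  (struct: MUL busy until I3 writes@16)
[I7] 18/19/20/21

I3 = (6, 9, 15, 16)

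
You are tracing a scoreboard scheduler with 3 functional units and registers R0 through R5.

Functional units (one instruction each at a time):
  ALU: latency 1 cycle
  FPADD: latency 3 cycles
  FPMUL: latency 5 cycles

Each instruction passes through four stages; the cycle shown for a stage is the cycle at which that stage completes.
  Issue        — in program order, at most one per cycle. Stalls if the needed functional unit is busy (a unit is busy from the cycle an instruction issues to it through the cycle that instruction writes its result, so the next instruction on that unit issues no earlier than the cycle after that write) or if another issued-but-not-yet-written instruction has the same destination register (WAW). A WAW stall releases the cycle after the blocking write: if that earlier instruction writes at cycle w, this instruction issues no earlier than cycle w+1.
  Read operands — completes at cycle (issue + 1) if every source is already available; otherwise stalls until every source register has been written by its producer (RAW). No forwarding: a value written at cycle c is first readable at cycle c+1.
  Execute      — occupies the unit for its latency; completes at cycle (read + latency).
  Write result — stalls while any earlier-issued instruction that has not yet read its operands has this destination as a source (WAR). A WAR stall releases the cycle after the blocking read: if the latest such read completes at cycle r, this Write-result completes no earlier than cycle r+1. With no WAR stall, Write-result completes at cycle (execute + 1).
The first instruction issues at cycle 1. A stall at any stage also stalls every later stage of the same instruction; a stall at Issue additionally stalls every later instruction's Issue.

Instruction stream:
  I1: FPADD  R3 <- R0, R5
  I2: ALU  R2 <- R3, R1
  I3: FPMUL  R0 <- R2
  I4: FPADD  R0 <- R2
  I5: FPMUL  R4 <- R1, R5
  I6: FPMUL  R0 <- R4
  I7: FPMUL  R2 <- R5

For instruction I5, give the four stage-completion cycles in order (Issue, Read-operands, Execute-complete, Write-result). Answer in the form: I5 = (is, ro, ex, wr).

I1 -> (1, 2, 5, 6)
I2 -> (2, 7, 8, 9)  // RAW R3: wait I1 write@6
I3 -> (3, 10, 15, 16)  // RAW R2: wait I2 write@9
I4 -> (17, 18, 21, 22)  // WAW R0: wait I3 write@16
I5 -> (18, 19, 24, 25)
I6 -> (26, 27, 32, 33)  // struct: FPMUL busy until I5 writes@25
I7 -> (34, 35, 40, 41)  // struct: FPMUL busy until I6 writes@33

I5 = (18, 19, 24, 25)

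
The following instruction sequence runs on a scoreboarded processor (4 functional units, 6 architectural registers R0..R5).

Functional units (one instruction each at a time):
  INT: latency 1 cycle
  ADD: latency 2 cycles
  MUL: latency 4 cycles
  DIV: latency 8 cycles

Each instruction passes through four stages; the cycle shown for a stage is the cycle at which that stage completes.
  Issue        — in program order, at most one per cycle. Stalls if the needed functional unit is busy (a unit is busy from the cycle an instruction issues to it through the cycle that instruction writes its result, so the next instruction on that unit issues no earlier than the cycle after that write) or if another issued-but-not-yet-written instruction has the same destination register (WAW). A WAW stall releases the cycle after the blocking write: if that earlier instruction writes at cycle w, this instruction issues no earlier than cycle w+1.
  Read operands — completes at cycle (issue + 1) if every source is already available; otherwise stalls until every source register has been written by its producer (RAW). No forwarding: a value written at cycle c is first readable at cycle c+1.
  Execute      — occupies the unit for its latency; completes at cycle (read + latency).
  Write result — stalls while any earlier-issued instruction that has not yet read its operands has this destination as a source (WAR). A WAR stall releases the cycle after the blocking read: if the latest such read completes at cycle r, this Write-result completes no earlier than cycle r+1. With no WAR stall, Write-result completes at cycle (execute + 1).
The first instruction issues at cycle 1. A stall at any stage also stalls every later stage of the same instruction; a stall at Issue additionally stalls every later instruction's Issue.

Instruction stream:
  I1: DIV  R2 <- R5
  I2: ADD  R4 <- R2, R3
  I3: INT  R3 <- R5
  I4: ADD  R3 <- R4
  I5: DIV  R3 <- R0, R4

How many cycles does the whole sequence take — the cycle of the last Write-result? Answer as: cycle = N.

[1] I1 issues→DIV
[2] I1 reads · I2 issues→ADD
[3] I3 issues→INT
[4] I3 reads
[5] I3 exec-done
[10] I1 exec-done
[11] I1 writes R2
[12] I2 reads
[13] I3 writes R3
[14] I2 exec-done
[15] I2 writes R4
[16] I4 issues→ADD
[17] I4 reads
[19] I4 exec-done
[20] I4 writes R3
[21] I5 issues→DIV
[22] I5 reads
[30] I5 exec-done
[31] I5 writes R3

cycle = 31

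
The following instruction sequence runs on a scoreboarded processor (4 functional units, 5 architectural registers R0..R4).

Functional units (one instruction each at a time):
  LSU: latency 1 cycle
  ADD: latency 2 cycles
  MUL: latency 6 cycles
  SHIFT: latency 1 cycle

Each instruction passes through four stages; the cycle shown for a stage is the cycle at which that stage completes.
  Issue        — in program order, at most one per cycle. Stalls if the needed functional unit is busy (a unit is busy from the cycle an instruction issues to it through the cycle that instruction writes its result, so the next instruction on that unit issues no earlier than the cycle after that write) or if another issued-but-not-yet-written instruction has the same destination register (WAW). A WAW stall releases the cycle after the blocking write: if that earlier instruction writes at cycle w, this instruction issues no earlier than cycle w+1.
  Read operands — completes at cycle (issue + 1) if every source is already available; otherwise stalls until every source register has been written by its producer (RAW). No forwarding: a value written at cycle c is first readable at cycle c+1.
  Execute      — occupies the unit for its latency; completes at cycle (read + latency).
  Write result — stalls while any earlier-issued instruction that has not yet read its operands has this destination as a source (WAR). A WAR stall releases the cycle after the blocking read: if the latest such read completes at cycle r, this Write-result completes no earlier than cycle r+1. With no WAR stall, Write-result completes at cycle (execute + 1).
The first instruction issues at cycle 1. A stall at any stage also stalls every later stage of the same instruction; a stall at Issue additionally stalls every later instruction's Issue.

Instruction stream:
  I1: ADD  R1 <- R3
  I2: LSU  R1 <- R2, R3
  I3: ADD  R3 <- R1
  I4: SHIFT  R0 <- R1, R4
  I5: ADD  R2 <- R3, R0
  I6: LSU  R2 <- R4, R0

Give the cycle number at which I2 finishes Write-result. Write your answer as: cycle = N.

I1: IS=1 RO=2 EX=4 WR=5
I2: IS=6 RO=7 EX=8 WR=9  [WAW R1: wait I1 write@5]
I3: IS=7 RO=10 EX=12 WR=13  [RAW R1: wait I2 write@9]
I4: IS=8 RO=10 EX=11 WR=12  [RAW R1: wait I2 write@9]
I5: IS=14 RO=15 EX=17 WR=18  [struct: ADD busy until I3 writes@13]
I6: IS=19 RO=20 EX=21 WR=22  [WAW R2: wait I5 write@18]

cycle = 9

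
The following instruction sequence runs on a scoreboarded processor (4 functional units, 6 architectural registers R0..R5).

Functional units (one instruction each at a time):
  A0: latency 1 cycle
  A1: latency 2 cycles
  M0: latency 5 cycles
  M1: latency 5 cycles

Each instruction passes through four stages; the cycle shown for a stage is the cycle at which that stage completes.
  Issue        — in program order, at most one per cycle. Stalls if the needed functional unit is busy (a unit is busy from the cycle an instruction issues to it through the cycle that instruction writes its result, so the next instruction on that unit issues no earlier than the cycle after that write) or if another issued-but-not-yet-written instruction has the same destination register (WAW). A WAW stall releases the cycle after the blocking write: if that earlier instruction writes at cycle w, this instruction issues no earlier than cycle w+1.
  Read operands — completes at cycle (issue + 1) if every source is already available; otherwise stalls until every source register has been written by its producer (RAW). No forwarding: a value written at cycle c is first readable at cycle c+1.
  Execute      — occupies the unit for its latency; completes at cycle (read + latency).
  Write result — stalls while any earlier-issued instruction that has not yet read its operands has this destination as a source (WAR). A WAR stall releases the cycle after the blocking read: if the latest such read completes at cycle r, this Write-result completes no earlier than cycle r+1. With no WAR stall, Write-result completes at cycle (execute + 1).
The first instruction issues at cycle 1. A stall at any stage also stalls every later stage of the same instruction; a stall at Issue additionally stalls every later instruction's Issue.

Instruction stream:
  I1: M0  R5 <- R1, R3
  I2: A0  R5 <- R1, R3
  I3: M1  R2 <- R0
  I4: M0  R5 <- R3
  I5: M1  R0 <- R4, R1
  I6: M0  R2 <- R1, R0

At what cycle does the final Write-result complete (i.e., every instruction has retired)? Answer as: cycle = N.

cycle = 32

t=1  issue I1 (M0)
t=2  I1 read-ops
t=7  I1 finished on M0
t=8  I1→R5
t=9  issue I2 (A0)
t=10  I2 read-ops | issue I3 (M1)
t=11  I2 finished on A0 | I3 read-ops
t=12  I2→R5
t=13  issue I4 (M0)
t=14  I4 read-ops
t=16  I3 finished on M1
t=17  I3→R2
t=18  issue I5 (M1)
t=19  I4 finished on M0 | I5 read-ops
t=20  I4→R5
t=21  issue I6 (M0)
t=24  I5 finished on M1
t=25  I5→R0
t=26  I6 read-ops
t=31  I6 finished on M0
t=32  I6→R2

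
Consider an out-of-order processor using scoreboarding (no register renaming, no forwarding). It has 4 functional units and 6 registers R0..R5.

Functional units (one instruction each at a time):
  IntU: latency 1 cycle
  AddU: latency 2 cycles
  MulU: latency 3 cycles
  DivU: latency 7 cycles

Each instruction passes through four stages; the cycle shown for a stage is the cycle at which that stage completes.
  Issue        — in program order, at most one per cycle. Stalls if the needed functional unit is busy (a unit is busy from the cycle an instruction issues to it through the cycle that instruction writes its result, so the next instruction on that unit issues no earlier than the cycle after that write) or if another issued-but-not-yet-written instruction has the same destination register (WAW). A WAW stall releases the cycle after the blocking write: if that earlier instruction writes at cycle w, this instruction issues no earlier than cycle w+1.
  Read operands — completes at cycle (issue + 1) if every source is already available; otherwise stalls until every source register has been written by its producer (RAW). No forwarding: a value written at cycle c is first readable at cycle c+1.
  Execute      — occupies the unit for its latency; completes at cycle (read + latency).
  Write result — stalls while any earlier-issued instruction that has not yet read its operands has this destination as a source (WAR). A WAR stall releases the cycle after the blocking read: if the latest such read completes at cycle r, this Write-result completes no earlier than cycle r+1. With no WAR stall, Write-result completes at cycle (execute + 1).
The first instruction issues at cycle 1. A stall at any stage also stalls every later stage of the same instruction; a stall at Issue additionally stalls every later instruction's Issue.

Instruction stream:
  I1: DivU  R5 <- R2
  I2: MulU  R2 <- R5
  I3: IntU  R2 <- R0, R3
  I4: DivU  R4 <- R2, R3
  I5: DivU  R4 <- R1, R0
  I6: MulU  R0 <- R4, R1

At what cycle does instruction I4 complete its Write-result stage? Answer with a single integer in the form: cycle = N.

I1  is:1  ro:2  ex:9  wr:10
I2  is:2  ro:11  ex:14  wr:15  — RAW R5: wait I1 write@10
I3  is:16  ro:17  ex:18  wr:19  — WAW R2: wait I2 write@15
I4  is:17  ro:20  ex:27  wr:28  — RAW R2: wait I3 write@19
I5  is:29  ro:30  ex:37  wr:38  — struct: DivU busy until I4 writes@28
I6  is:30  ro:39  ex:42  wr:43  — RAW R4: wait I5 write@38

cycle = 28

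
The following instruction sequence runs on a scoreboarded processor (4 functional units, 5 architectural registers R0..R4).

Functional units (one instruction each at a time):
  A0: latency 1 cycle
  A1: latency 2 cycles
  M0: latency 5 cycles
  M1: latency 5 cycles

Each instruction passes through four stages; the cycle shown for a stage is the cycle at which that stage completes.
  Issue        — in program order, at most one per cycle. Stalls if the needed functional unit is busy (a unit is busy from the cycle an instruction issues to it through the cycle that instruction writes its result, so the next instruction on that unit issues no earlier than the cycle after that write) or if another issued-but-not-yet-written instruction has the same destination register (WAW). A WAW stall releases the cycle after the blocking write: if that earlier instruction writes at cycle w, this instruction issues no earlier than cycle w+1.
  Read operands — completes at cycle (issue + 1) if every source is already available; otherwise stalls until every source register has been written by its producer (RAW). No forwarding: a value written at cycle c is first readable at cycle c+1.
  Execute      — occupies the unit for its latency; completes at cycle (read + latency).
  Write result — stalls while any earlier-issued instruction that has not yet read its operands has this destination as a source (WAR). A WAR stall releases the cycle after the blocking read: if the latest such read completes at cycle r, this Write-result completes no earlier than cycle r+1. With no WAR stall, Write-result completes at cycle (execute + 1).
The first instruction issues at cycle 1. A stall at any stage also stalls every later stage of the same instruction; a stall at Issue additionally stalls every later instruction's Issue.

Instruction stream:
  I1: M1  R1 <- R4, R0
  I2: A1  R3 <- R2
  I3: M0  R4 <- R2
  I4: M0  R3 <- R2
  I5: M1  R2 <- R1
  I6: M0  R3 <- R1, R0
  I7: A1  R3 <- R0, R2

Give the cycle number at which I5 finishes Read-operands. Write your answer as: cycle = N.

cycle = 13

I1: IS=1 RO=2 EX=7 WR=8
I2: IS=2 RO=3 EX=5 WR=6
I3: IS=3 RO=4 EX=9 WR=10
I4: IS=11 RO=12 EX=17 WR=18  [struct: M0 busy until I3 writes@10]
I5: IS=12 RO=13 EX=18 WR=19
I6: IS=19 RO=20 EX=25 WR=26  [struct: M0 busy until I4 writes@18]
I7: IS=27 RO=28 EX=30 WR=31  [WAW R3: wait I6 write@26]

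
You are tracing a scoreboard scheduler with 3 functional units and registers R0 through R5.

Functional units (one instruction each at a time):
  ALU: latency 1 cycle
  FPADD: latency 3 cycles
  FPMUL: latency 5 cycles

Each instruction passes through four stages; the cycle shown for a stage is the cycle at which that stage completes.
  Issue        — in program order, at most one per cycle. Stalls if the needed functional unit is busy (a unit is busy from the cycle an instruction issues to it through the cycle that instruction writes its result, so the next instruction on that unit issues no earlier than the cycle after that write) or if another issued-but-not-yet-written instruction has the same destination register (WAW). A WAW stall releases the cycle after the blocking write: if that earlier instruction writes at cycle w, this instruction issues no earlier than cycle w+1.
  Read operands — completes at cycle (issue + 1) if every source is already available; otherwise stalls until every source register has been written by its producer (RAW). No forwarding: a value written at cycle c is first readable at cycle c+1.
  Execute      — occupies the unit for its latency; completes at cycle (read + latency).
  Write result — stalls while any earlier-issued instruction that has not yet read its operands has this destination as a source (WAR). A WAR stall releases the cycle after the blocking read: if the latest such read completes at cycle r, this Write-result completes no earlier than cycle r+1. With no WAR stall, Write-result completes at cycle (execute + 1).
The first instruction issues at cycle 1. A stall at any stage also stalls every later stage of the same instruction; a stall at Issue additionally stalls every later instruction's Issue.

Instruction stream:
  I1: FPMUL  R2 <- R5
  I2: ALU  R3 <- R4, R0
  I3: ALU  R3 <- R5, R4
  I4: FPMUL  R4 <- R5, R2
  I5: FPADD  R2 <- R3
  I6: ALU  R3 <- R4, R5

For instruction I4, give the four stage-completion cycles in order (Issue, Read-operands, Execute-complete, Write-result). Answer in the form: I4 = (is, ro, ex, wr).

I4 = (9, 10, 15, 16)

cycle 1: I1 issues→FPMUL
cycle 2: I1 reads | I2 issues→ALU
cycle 3: I2 reads
cycle 4: I2 exec-done
cycle 5: I2 writes R3
cycle 6: I3 issues→ALU
cycle 7: I1 exec-done | I3 reads
cycle 8: I1 writes R2 | I3 exec-done
cycle 9: I3 writes R3 | I4 issues→FPMUL
cycle 10: I4 reads | I5 issues→FPADD
cycle 11: I5 reads | I6 issues→ALU
cycle 14: I5 exec-done
cycle 15: I4 exec-done | I5 writes R2
cycle 16: I4 writes R4
cycle 17: I6 reads
cycle 18: I6 exec-done
cycle 19: I6 writes R3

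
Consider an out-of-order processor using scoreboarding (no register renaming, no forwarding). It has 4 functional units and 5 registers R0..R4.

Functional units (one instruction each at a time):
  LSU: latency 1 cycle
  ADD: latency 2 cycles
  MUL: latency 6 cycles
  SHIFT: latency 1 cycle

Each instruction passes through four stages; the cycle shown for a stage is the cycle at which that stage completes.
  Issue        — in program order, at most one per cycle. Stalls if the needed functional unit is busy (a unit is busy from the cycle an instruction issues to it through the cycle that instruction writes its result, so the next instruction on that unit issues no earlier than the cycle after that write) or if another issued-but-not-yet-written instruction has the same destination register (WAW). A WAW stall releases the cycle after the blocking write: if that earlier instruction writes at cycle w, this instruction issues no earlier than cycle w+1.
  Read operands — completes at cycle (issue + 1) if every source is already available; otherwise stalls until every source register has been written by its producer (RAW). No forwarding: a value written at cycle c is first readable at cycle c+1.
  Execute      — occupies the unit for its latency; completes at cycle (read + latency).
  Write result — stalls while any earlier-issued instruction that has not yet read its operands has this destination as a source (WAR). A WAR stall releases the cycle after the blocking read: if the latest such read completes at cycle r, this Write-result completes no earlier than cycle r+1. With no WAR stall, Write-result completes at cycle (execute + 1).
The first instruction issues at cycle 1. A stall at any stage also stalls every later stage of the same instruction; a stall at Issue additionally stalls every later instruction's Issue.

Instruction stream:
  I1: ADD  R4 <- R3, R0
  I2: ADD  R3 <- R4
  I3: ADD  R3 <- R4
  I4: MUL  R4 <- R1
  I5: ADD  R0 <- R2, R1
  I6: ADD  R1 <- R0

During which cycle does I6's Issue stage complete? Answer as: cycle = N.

cycle 1: I1 issues→ADD
cycle 2: I1 reads
cycle 4: I1 exec-done
cycle 5: I1 writes R4
cycle 6: I2 issues→ADD
cycle 7: I2 reads
cycle 9: I2 exec-done
cycle 10: I2 writes R3
cycle 11: I3 issues→ADD
cycle 12: I3 reads; I4 issues→MUL
cycle 13: I4 reads
cycle 14: I3 exec-done
cycle 15: I3 writes R3
cycle 16: I5 issues→ADD
cycle 17: I5 reads
cycle 19: I4 exec-done; I5 exec-done
cycle 20: I4 writes R4; I5 writes R0
cycle 21: I6 issues→ADD
cycle 22: I6 reads
cycle 24: I6 exec-done
cycle 25: I6 writes R1

cycle = 21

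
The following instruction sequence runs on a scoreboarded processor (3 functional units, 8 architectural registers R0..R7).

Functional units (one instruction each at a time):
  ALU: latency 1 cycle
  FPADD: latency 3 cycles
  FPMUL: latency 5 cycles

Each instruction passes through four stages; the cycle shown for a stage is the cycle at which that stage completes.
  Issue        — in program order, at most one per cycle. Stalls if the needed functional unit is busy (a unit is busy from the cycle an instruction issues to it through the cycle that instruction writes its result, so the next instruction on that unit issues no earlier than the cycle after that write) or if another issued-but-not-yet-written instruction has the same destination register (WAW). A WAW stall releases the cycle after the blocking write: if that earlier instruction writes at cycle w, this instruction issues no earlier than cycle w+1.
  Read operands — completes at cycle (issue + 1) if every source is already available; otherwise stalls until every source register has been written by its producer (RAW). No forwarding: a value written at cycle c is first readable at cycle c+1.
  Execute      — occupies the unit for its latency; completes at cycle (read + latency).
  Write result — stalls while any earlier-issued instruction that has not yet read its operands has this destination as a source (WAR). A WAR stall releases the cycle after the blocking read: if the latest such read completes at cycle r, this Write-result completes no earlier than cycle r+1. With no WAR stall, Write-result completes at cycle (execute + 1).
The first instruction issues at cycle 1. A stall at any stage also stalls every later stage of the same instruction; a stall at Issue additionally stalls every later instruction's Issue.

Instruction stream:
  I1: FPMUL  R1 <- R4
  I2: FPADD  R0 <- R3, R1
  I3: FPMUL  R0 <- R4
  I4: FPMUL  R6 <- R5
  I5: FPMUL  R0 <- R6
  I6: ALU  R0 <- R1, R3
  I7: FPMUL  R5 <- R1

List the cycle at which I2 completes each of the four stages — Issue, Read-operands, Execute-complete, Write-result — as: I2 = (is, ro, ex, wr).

I1  is:1  ro:2  ex:7  wr:8
I2  is:2  ro:9  ex:12  wr:13  — RAW R1: wait I1 write@8
I3  is:14  ro:15  ex:20  wr:21  — WAW R0: wait I2 write@13
I4  is:22  ro:23  ex:28  wr:29  — struct: FPMUL busy until I3 writes@21
I5  is:30  ro:31  ex:36  wr:37  — struct: FPMUL busy until I4 writes@29
I6  is:38  ro:39  ex:40  wr:41  — WAW R0: wait I5 write@37
I7  is:39  ro:40  ex:45  wr:46

I2 = (2, 9, 12, 13)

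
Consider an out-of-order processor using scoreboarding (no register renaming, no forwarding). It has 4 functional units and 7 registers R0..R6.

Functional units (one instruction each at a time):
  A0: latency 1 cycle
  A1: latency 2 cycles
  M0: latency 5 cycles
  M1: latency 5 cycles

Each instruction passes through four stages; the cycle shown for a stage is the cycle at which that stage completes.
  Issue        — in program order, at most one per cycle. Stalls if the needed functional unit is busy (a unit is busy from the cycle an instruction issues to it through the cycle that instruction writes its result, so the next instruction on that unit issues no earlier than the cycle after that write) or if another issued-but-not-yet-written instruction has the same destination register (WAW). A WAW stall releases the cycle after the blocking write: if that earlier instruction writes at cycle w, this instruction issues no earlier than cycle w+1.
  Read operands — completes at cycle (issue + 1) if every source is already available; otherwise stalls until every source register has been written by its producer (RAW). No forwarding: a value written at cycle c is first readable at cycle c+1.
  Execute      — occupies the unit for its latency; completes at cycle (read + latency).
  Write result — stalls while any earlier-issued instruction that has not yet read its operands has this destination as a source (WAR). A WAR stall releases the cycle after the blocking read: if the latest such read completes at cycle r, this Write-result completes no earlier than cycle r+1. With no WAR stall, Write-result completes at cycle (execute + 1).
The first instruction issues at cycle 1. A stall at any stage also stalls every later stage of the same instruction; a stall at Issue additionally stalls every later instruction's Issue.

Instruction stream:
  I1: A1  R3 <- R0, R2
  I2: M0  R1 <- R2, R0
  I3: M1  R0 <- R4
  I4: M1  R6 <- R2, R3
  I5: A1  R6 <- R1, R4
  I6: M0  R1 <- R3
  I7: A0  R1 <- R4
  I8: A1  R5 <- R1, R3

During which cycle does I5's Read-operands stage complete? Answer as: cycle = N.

I1: IS=1 RO=2 EX=4 WR=5
I2: IS=2 RO=3 EX=8 WR=9
I3: IS=3 RO=4 EX=9 WR=10
I4: IS=11 RO=12 EX=17 WR=18  [struct: M1 busy until I3 writes@10]
I5: IS=19 RO=20 EX=22 WR=23  [WAW R6: wait I4 write@18]
I6: IS=20 RO=21 EX=26 WR=27
I7: IS=28 RO=29 EX=30 WR=31  [WAW R1: wait I6 write@27]
I8: IS=29 RO=32 EX=34 WR=35  [RAW R1: wait I7 write@31]

cycle = 20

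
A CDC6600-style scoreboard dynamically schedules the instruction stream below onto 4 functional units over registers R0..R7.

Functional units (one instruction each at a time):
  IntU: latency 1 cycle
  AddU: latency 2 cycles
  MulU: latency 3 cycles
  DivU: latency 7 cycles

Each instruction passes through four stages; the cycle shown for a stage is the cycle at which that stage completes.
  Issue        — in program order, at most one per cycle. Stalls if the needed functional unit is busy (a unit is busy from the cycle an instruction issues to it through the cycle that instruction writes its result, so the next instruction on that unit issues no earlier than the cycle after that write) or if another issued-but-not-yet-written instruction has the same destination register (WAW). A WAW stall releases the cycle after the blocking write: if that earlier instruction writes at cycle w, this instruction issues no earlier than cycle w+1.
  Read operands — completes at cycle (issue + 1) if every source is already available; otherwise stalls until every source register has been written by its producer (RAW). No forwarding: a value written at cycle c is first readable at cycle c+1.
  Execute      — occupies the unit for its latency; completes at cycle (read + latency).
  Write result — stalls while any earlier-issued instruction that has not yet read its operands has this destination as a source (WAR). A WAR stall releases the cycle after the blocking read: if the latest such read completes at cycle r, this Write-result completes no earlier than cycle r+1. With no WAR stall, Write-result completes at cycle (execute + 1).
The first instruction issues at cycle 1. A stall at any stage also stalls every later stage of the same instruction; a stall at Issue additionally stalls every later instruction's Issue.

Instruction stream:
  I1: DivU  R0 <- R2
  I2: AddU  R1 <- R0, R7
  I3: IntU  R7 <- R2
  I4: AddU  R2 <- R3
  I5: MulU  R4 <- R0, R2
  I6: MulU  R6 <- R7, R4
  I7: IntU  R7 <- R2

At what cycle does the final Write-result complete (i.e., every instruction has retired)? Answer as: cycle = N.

I1: IS=1 RO=2 EX=9 WR=10
I2: IS=2 RO=11 EX=13 WR=14  [RAW R0: wait I1 write@10]
I3: IS=3 RO=4 EX=5 WR=12  [WAR R7: wait I2 read@11]
I4: IS=15 RO=16 EX=18 WR=19  [struct: AddU busy until I2 writes@14]
I5: IS=16 RO=20 EX=23 WR=24  [RAW R2: wait I4 write@19]
I6: IS=25 RO=26 EX=29 WR=30  [struct: MulU busy until I5 writes@24]
I7: IS=26 RO=27 EX=28 WR=29

cycle = 30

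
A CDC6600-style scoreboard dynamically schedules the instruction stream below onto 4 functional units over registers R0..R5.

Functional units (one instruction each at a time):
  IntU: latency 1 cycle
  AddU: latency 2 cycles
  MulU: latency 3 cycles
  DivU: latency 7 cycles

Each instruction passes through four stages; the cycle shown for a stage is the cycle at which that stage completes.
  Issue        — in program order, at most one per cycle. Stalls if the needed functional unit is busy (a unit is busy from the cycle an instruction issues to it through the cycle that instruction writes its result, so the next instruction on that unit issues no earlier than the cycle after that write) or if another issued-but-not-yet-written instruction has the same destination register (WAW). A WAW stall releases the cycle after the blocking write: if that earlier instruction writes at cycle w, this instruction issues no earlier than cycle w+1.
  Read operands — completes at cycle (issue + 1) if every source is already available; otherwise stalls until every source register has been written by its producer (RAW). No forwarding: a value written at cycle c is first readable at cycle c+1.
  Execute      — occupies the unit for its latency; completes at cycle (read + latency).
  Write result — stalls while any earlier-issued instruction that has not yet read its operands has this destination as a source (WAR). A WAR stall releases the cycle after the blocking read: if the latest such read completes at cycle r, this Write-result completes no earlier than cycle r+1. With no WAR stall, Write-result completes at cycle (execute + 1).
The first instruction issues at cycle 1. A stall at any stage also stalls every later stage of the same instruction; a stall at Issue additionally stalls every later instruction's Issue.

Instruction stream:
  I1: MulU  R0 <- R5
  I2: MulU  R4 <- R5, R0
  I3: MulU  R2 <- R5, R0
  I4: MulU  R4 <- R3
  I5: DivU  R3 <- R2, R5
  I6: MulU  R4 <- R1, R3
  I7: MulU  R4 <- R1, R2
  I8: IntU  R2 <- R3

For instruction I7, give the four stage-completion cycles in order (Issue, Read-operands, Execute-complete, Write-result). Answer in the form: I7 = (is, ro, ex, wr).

I7 = (35, 36, 39, 40)

[I1] 1/2/5/6
[I2] 7/8/11/12  (struct: MulU busy until I1 writes@6)
[I3] 13/14/17/18  (struct: MulU busy until I2 writes@12)
[I4] 19/20/23/24  (struct: MulU busy until I3 writes@18)
[I5] 20/21/28/29
[I6] 25/30/33/34  (struct: MulU busy until I4 writes@24; RAW R3: wait I5 write@29)
[I7] 35/36/39/40  (struct: MulU busy until I6 writes@34)
[I8] 36/37/38/39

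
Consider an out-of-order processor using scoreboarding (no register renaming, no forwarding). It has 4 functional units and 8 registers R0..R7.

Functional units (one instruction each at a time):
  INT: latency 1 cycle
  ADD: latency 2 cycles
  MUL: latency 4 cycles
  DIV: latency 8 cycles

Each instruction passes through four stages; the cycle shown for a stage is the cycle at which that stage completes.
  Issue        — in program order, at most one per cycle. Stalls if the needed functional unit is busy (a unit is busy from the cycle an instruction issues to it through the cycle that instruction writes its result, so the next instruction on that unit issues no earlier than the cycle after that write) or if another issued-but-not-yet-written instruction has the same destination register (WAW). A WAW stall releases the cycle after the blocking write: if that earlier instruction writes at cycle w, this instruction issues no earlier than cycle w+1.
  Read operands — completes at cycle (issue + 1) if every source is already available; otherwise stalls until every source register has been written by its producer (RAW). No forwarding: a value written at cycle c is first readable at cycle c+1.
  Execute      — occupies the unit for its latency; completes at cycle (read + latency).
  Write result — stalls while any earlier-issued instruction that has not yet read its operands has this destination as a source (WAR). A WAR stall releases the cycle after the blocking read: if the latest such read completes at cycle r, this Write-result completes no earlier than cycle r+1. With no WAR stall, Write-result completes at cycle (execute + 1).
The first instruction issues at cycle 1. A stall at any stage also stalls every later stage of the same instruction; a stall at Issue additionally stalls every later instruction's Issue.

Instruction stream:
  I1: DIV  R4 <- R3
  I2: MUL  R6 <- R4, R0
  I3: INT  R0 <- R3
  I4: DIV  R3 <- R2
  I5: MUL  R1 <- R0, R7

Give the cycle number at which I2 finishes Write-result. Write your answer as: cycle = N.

[1] I1 dispatched to DIV
[2] I1 operands ready · I2 dispatched to MUL
[3] I3 dispatched to INT
[4] I3 operands ready
[5] I3 complete
[10] I1 complete
[11] R4←I1
[12] I2 operands ready · I4 dispatched to DIV
[13] R0←I3 · I4 operands ready
[16] I2 complete
[17] R6←I2
[18] I5 dispatched to MUL
[19] I5 operands ready
[21] I4 complete
[22] R3←I4
[23] I5 complete
[24] R1←I5

cycle = 17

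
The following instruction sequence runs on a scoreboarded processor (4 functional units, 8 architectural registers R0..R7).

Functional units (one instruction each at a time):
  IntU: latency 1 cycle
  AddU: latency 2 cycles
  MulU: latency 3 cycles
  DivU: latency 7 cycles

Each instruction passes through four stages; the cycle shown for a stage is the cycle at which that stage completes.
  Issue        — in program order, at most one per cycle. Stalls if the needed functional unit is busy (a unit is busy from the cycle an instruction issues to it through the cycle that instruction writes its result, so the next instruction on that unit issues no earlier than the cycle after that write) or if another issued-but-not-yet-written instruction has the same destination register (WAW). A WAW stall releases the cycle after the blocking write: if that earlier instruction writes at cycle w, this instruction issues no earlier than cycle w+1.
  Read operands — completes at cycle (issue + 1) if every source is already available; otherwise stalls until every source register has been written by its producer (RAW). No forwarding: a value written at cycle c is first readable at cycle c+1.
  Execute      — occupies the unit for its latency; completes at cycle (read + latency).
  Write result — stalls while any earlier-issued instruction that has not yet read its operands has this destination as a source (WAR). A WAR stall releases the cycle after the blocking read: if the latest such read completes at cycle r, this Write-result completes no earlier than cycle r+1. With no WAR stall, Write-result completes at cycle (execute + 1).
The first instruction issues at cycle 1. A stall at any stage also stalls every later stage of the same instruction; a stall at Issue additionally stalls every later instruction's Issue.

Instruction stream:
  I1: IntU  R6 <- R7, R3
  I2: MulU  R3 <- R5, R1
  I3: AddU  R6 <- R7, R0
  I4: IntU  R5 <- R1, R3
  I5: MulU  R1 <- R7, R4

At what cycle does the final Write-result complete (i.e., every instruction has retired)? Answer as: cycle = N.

I1 -> (1, 2, 3, 4)
I2 -> (2, 3, 6, 7)
I3 -> (5, 6, 8, 9)  // WAW R6: wait I1 write@4
I4 -> (6, 8, 9, 10)  // RAW R3: wait I2 write@7
I5 -> (8, 9, 12, 13)  // struct: MulU busy until I2 writes@7

cycle = 13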